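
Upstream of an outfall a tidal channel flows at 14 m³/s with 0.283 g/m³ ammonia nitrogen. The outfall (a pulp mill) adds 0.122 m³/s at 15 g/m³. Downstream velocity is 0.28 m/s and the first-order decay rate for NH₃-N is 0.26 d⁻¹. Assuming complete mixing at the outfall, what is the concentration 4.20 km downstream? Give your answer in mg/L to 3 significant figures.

After complete mixing, C₀ = (0.122·15 + 14·0.283) / 14.12 = 0.4101 mg/L.
Travel time t = 4200 m / 0.28 m/s = 1.5e+04 s = 0.1736 d.
C = 0.4101·exp(−0.26·0.1736) = 0.4101·0.9559 = 0.392 mg/L.

0.392 mg/L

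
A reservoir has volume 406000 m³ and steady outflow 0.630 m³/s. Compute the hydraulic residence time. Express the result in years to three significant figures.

0.0204 yr

Q = 0.630 m³/s × 3.156e+07 s/yr = 1.988e+07 m³/yr.
Hydraulic residence time τ = V/Q = 406000/1.988e+07 = 0.02042 yr.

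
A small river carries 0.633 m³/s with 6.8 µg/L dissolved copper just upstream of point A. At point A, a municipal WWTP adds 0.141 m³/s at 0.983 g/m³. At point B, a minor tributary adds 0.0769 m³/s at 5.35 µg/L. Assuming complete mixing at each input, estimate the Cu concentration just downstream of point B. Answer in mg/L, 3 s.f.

0.168 mg/L

6.8 µg/L = 0.0068 mg/L.
After input A: C = (0.633·0.0068 + 0.141·0.983) / 0.774 = 0.1846 mg/L.
5.35 µg/L = 0.00535 mg/L.
After input B: C = (0.774·0.1846 + 0.0769·0.00535) / 0.8509 = 0.1684 mg/L.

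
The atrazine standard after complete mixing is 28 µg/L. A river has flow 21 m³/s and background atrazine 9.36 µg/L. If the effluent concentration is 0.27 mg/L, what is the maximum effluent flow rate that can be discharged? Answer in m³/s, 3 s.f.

1.62 m³/s

9.36 µg/L = 0.00936 mg/L.
28 µg/L = 0.028 mg/L.
Mass balance at complete mixing: C_std·(Q_w + Q_r) = Q_w·C_e + Q_r·C_b.
Rearranging, Q_w = Q_r·(C_std − C_b)/(C_e − C_std) = 21·(0.028 − 0.00936) / (0.27 − 0.028) = 1.618 m³/s.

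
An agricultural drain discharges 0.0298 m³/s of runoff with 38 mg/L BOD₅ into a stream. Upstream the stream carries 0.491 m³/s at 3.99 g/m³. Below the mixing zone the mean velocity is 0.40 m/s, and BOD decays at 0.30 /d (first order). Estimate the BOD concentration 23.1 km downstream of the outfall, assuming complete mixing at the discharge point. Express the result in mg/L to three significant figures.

After complete mixing, C₀ = (0.0298·38 + 0.491·3.99) / 0.5208 = 5.936 mg/L.
Travel time t = 2.31e+04 m / 0.40 m/s = 5.775e+04 s = 0.6684 d.
C = 5.936·exp(−0.30·0.6684) = 5.936·0.8183 = 4.857 mg/L.

4.86 mg/L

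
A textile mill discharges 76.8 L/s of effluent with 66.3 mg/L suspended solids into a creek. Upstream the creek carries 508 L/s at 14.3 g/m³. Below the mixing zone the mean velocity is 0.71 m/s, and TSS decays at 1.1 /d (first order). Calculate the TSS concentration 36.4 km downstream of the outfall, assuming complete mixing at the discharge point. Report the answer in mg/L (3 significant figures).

11.0 mg/L

76.8 L/s = 0.0768 m³/s.
508 L/s = 0.508 m³/s.
After complete mixing, C₀ = (0.0768·66.3 + 0.508·14.3) / 0.5848 = 21.13 mg/L.
Travel time t = 3.64e+04 m / 0.71 m/s = 5.127e+04 s = 0.5934 d.
C = 21.13·exp(−1.1·0.5934) = 21.13·0.5206 = 11 mg/L.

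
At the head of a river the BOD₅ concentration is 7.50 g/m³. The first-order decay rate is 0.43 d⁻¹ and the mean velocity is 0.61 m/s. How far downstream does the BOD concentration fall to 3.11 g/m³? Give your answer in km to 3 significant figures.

From C = C₀·e^(−kt), t = ln(C₀/C)/k = ln(7.50/3.11)/0.43 = 0.8803/0.43 = 2.047 d.
Distance = v·t = 0.61 m/s × 1.769e+05 s = 1.079e+05 m = 107.9 km.

108 km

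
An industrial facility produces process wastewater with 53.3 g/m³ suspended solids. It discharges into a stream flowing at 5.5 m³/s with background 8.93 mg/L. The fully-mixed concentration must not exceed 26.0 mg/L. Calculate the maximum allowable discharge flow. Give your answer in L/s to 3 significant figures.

Mass balance at complete mixing: C_std·(Q_w + Q_r) = Q_w·C_e + Q_r·C_b.
Rearranging, Q_w = Q_r·(C_std − C_b)/(C_e − C_std) = 5.5·(26 − 8.93) / (53.3 − 26) = 3.439 m³/s.
= 3439 L/s.

3440 L/s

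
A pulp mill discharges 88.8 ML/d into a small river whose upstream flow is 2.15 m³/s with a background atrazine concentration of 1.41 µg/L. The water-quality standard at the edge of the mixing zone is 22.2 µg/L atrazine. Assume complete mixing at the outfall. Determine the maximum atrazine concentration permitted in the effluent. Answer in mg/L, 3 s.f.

88.8 ML/d = 1.028 m³/s.
1.41 µg/L = 0.00141 mg/L.
22.2 µg/L = 0.0222 mg/L.
Mass balance: 0.0222·3.178 = 1.028·Cₑ + 2.15·0.00141.
Cₑ = (0.07055 − 0.003031) / 1.028 = 0.06569 mg/L.

0.0657 mg/L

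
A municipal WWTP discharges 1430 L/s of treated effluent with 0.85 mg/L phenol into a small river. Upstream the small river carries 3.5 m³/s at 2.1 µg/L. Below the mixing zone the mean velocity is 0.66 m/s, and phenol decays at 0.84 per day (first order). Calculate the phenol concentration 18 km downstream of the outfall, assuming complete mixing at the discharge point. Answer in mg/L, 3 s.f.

0.190 mg/L

1430 L/s = 1.43 m³/s.
2.1 µg/L = 0.0021 mg/L.
After complete mixing, C₀ = (1.43·0.85 + 3.5·0.0021) / 4.93 = 0.248 mg/L.
Travel time t = 1.8e+04 m / 0.66 m/s = 2.727e+04 s = 0.3157 d.
C = 0.248·exp(−0.84·0.3157) = 0.248·0.7671 = 0.1903 mg/L.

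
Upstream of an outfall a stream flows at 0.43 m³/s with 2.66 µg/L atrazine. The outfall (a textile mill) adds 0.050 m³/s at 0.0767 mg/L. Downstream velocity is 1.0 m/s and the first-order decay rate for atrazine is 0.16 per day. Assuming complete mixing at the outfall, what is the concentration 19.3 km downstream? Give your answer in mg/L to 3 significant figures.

2.66 µg/L = 0.00266 mg/L.
After complete mixing, C₀ = (0.05·0.0767 + 0.43·0.00266) / 0.48 = 0.01037 mg/L.
Travel time t = 1.93e+04 m / 1.0 m/s = 1.93e+04 s = 0.2234 d.
C = 0.01037·exp(−0.16·0.2234) = 0.01037·0.9649 = 0.01001 mg/L.

0.0100 mg/L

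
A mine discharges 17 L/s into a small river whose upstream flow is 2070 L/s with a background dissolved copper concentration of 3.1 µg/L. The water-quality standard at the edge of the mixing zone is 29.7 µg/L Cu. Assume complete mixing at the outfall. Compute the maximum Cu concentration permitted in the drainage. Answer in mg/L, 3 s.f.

3.27 mg/L

17 L/s = 0.017 m³/s.
2070 L/s = 2.07 m³/s.
3.1 µg/L = 0.0031 mg/L.
29.7 µg/L = 0.0297 mg/L.
Mass balance: 0.0297·2.087 = 0.017·Cₑ + 2.07·0.0031.
Cₑ = (0.06198 − 0.006417) / 0.017 = 3.269 mg/L.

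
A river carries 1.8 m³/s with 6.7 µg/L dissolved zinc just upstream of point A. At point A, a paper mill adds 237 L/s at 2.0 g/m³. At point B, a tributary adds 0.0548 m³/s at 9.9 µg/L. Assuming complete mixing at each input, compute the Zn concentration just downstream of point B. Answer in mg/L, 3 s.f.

0.233 mg/L

6.7 µg/L = 0.0067 mg/L.
237 L/s = 0.237 m³/s.
After input A: C = (1.8·0.0067 + 0.237·2) / 2.037 = 0.2386 mg/L.
9.9 µg/L = 0.0099 mg/L.
After input B: C = (2.037·0.2386 + 0.0548·0.0099) / 2.092 = 0.2326 mg/L.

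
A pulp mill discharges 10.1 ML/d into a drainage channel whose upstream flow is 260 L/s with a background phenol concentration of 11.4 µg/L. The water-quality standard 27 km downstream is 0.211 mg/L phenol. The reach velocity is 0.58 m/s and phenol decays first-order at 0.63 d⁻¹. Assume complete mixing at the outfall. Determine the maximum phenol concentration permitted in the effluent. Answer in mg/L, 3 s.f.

10.1 ML/d = 0.1169 m³/s.
260 L/s = 0.26 m³/s.
11.4 µg/L = 0.0114 mg/L.
Travel time to the compliance point: t = 2.7e+04/0.58 = 4.655e+04 s = 0.5388 d; decay factor exp(−0.63·0.5388) = 0.7122.
So the concentration just after mixing may be at most 0.211/0.7122 = 0.2963 mg/L.
Mass balance: 0.2963·0.3769 = 0.1169·Cₑ + 0.26·0.0114.
Cₑ = (0.1117 − 0.002964) / 0.1169 = 0.9299 mg/L.

0.930 mg/L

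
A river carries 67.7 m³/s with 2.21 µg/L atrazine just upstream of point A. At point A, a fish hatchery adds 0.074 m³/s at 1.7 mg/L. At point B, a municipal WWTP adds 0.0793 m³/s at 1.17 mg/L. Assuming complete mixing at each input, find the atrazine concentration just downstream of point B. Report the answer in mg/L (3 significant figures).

0.00543 mg/L

2.21 µg/L = 0.00221 mg/L.
After input A: C = (67.7·0.00221 + 0.074·1.7) / 67.77 = 0.004064 mg/L.
After input B: C = (67.77·0.004064 + 0.0793·1.17) / 67.85 = 0.005426 mg/L.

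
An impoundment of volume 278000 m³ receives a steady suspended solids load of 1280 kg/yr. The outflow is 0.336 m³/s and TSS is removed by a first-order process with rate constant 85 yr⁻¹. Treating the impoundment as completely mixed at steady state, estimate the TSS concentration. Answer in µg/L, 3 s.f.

Outflow Q = 0.336 m³/s × 3.156e+07 s/yr = 1.06e+07 m³/yr.
Steady-state CSTR mass balance: W = Q·C + k·V·C, so C = W/(Q + kV).
Q + kV = 1.06e+07 + 85·278000 = 3.423e+07 m³/yr.
C = 1280/3.423e+07 = 3.739e-05 kg/m³ = 0.03739 mg/L = 37.39 µg/L.

37.4 µg/L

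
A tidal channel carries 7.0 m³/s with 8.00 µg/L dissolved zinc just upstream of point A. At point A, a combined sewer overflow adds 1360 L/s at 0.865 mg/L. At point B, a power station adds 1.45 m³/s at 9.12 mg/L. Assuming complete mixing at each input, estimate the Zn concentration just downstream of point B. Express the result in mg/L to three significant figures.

8.00 µg/L = 0.008 mg/L.
1360 L/s = 1.36 m³/s.
After input A: C = (7·0.008 + 1.36·0.865) / 8.36 = 0.1474 mg/L.
After input B: C = (8.36·0.1474 + 1.45·9.12) / 9.81 = 1.474 mg/L.

1.47 mg/L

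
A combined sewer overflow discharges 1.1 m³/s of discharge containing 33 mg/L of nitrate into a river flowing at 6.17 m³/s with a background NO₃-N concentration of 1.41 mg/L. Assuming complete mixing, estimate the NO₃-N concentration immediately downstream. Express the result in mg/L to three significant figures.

6.19 mg/L

By mass balance at complete mixing, C = (1.1·33 + 6.17·1.41) / (1.1 + 6.17) = 45/7.27 = 6.19 mg/L.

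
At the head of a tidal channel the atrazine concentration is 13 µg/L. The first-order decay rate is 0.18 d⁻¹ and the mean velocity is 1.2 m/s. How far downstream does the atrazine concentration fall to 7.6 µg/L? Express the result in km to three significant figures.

309 km

From C = C₀·e^(−kt), t = ln(C₀/C)/k = ln(13/7.6)/0.18 = 0.5368/0.18 = 2.982 d.
Distance = v·t = 1.2 m/s × 2.577e+05 s = 3.092e+05 m = 309.2 km.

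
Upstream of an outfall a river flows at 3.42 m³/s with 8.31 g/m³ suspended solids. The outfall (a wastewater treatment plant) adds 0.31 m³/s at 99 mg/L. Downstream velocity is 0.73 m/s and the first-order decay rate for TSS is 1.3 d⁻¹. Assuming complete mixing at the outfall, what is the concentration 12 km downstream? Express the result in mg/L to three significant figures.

After complete mixing, C₀ = (0.31·99 + 3.42·8.31) / 3.73 = 15.85 mg/L.
Travel time t = 1.2e+04 m / 0.73 m/s = 1.644e+04 s = 0.1903 d.
C = 15.85·exp(−1.3·0.1903) = 15.85·0.7809 = 12.37 mg/L.

12.4 mg/L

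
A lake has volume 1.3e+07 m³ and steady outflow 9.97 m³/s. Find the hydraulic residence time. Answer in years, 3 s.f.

Q = 9.97 m³/s × 3.156e+07 s/yr = 3.146e+08 m³/yr.
Hydraulic residence time τ = V/Q = 1.3e+07/3.146e+08 = 0.04132 yr.

0.0413 yr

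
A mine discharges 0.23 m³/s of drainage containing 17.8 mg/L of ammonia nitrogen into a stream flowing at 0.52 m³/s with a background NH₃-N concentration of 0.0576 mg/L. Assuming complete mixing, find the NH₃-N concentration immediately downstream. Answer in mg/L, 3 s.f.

5.50 mg/L

Flow-weighted mixing gives C = (0.23·17.8 + 0.52·0.0576) / (0.23 + 0.52) = 4.124/0.75 = 5.499 mg/L.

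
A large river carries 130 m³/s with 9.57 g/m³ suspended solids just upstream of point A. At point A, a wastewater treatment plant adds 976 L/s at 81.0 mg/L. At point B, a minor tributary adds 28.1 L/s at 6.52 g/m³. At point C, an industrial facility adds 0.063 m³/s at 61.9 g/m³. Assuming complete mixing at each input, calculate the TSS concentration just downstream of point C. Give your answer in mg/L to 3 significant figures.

10.1 mg/L

976 L/s = 0.976 m³/s.
After input A: C = (130·9.57 + 0.976·81) / 131 = 10.1 mg/L.
28.1 L/s = 0.0281 m³/s.
After input B: C = (131·10.1 + 0.0281·6.52) / 131 = 10.1 mg/L.
After input C: C = (131·10.1 + 0.063·61.9) / 131.1 = 10.13 mg/L.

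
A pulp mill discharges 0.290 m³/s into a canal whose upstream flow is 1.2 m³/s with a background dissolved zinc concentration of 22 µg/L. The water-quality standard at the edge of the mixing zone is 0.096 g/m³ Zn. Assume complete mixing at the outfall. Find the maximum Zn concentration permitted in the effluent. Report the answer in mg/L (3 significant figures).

22 µg/L = 0.022 mg/L.
Mass balance: 0.096·1.49 = 0.29·Cₑ + 1.2·0.022.
Cₑ = (0.143 − 0.0264) / 0.29 = 0.4022 mg/L.

0.402 mg/L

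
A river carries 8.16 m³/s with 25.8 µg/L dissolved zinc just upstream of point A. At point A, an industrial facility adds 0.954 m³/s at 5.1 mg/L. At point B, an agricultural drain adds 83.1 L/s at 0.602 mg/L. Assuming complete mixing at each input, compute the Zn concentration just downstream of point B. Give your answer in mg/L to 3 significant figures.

0.557 mg/L

25.8 µg/L = 0.0258 mg/L.
After input A: C = (8.16·0.0258 + 0.954·5.1) / 9.114 = 0.5569 mg/L.
83.1 L/s = 0.0831 m³/s.
After input B: C = (9.114·0.5569 + 0.0831·0.602) / 9.197 = 0.5573 mg/L.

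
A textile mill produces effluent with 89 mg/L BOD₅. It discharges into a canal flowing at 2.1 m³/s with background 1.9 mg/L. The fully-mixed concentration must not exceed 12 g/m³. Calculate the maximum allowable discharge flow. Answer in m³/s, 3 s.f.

Mass balance at complete mixing: C_std·(Q_w + Q_r) = Q_w·C_e + Q_r·C_b.
Rearranging, Q_w = Q_r·(C_std − C_b)/(C_e − C_std) = 2.1·(12 − 1.9) / (89 − 12) = 0.2755 m³/s.

0.275 m³/s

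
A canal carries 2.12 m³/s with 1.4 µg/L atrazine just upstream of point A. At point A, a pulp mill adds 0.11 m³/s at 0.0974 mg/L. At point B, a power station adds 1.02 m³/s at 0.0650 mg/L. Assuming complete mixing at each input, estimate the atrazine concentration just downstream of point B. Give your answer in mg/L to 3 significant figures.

0.0246 mg/L

1.4 µg/L = 0.0014 mg/L.
After input A: C = (2.12·0.0014 + 0.11·0.0974) / 2.23 = 0.006135 mg/L.
After input B: C = (2.23·0.006135 + 1.02·0.065) / 3.25 = 0.02461 mg/L.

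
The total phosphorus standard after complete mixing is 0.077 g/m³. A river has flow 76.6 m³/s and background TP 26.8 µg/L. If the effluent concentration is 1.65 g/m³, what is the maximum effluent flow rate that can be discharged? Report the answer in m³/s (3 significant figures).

26.8 µg/L = 0.0268 mg/L.
Mass balance at complete mixing: C_std·(Q_w + Q_r) = Q_w·C_e + Q_r·C_b.
Rearranging, Q_w = Q_r·(C_std − C_b)/(C_e − C_std) = 76.6·(0.077 − 0.0268) / (1.65 − 0.077) = 2.445 m³/s.

2.44 m³/s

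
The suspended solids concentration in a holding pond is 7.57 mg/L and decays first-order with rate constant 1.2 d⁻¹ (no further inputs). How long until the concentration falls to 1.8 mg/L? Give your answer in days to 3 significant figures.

1.20 d

t = ln(C₀/C)/k = ln(7.57/1.8)/1.2 = 1.436/1.2 = 1.197 d.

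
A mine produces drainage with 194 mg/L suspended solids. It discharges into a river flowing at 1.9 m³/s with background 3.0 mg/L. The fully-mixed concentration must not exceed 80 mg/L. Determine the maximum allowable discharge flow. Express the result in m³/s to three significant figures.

Mass balance at complete mixing: C_std·(Q_w + Q_r) = Q_w·C_e + Q_r·C_b.
Rearranging, Q_w = Q_r·(C_std − C_b)/(C_e − C_std) = 1.9·(80 − 3) / (194 − 80) = 1.283 m³/s.

1.28 m³/s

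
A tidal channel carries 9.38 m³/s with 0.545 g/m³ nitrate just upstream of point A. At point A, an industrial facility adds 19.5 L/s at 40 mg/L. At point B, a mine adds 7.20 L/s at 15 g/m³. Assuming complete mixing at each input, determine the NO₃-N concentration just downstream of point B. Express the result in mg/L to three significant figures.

0.638 mg/L

19.5 L/s = 0.0195 m³/s.
After input A: C = (9.38·0.545 + 0.0195·40) / 9.4 = 0.6269 mg/L.
7.20 L/s = 0.0072 m³/s.
After input B: C = (9.4·0.6269 + 0.0072·15) / 9.407 = 0.6379 mg/L.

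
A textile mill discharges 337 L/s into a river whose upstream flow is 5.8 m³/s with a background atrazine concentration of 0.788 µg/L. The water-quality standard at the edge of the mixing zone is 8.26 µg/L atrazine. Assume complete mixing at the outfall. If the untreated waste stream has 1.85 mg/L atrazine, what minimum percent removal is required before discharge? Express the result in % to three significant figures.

92.6 %

337 L/s = 0.337 m³/s.
0.788 µg/L = 0.000788 mg/L.
8.26 µg/L = 0.00826 mg/L.
Mass balance: 0.00826·6.137 = 0.337·Cₑ + 5.8·0.000788.
Cₑ = (0.05069 − 0.00457) / 0.337 = 0.1369 mg/L.
Required removal = 1 − 0.1369/1.85 = 92.6 %.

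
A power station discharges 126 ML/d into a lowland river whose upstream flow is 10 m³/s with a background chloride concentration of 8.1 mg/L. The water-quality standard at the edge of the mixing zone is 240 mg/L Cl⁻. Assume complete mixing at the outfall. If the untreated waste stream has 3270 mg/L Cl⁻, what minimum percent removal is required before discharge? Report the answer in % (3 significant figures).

44.0 %

126 ML/d = 1.458 m³/s.
Mass balance: 240·11.46 = 1.458·Cₑ + 10·8.1.
Cₑ = (2750 − 81) / 1.458 = 1830 mg/L.
Required removal = 1 − 1830/3270 = 44.03 %.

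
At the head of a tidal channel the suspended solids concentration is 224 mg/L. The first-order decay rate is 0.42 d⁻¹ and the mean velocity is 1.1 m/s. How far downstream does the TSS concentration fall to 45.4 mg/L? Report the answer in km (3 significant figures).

From C = C₀·e^(−kt), t = ln(C₀/C)/k = ln(224/45.4)/0.42 = 1.596/0.42 = 3.8 d.
Distance = v·t = 1.1 m/s × 3.283e+05 s = 3.612e+05 m = 361.2 km.

361 km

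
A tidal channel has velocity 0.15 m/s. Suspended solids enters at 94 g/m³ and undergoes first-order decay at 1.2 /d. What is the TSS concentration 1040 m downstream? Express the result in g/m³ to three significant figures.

85.4 g/m³

Travel time t = 1040 m / 0.15 m/s = 1040/0.15 = 6933 s = 0.08025 d.
First-order decay: C = 94·exp(−1.2·0.08025) = 94·0.9082 = 85.37 g/m³.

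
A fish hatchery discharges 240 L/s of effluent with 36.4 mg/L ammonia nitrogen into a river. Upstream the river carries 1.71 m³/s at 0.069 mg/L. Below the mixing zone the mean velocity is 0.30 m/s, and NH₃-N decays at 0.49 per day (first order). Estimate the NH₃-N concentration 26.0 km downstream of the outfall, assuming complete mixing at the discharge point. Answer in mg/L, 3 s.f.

2.78 mg/L

240 L/s = 0.24 m³/s.
After complete mixing, C₀ = (0.24·36.4 + 1.71·0.069) / 1.95 = 4.541 mg/L.
Travel time t = 2.6e+04 m / 0.30 m/s = 8.667e+04 s = 1.003 d.
C = 4.541·exp(−0.49·1.003) = 4.541·0.6117 = 2.777 mg/L.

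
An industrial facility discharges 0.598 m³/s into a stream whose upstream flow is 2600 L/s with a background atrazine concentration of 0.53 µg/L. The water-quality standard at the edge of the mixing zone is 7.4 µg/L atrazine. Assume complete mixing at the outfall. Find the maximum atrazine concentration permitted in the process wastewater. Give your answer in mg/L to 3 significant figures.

0.0373 mg/L

2600 L/s = 2.6 m³/s.
0.53 µg/L = 0.00053 mg/L.
7.4 µg/L = 0.0074 mg/L.
Mass balance: 0.0074·3.198 = 0.598·Cₑ + 2.6·0.00053.
Cₑ = (0.02367 − 0.001378) / 0.598 = 0.03727 mg/L.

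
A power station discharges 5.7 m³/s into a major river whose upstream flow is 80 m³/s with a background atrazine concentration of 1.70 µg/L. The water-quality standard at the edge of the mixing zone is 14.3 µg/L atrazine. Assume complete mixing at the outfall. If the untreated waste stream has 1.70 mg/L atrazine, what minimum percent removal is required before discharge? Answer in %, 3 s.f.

88.8 %

1.70 µg/L = 0.0017 mg/L.
14.3 µg/L = 0.0143 mg/L.
Mass balance: 0.0143·85.7 = 5.7·Cₑ + 80·0.0017.
Cₑ = (1.226 − 0.136) / 5.7 = 0.1911 mg/L.
Required removal = 1 − 0.1911/1.70 = 88.76 %.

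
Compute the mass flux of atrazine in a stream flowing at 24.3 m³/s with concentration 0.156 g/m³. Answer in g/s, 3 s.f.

3.79 g/s

Mass flux = Q·C = 24.3 m³/s × 0.156 g/m³ = 3.791 g/s.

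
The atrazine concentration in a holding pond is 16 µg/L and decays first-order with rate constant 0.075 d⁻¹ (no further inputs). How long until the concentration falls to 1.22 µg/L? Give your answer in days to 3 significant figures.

t = ln(C₀/C)/k = ln(16/1.22)/0.075 = 2.574/0.075 = 34.32 d.

34.3 d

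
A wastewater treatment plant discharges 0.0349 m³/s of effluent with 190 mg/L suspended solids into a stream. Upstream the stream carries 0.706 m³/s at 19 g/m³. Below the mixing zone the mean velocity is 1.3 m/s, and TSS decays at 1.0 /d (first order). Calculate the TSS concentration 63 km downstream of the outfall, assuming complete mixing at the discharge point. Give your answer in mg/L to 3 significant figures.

15.4 mg/L

After complete mixing, C₀ = (0.0349·190 + 0.706·19) / 0.7409 = 27.05 mg/L.
Travel time t = 6.3e+04 m / 1.3 m/s = 4.846e+04 s = 0.5609 d.
C = 27.05·exp(−1.0·0.5609) = 27.05·0.5707 = 15.44 mg/L.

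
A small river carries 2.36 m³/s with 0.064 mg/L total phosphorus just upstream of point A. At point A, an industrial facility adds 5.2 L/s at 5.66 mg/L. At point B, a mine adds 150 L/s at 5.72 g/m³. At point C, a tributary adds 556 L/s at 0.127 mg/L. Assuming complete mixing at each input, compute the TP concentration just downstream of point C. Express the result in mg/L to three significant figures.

5.2 L/s = 0.0052 m³/s.
After input A: C = (2.36·0.064 + 0.0052·5.66) / 2.365 = 0.0763 mg/L.
150 L/s = 0.15 m³/s.
After input B: C = (2.365·0.0763 + 0.15·5.72) / 2.515 = 0.4129 mg/L.
556 L/s = 0.556 m³/s.
After input C: C = (2.515·0.4129 + 0.556·0.127) / 3.071 = 0.3611 mg/L.

0.361 mg/L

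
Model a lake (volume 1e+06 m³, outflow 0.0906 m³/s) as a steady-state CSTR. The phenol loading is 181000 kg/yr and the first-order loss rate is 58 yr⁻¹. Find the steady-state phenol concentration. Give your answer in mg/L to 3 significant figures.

2.97 mg/L

Outflow Q = 0.0906 m³/s × 3.156e+07 s/yr = 2.859e+06 m³/yr.
Steady-state CSTR mass balance: W = Q·C + k·V·C, so C = W/(Q + kV).
Q + kV = 2.859e+06 + 58·1e+06 = 6.086e+07 m³/yr.
C = 181000/6.086e+07 = 0.002974 kg/m³ = 2.974 mg/L.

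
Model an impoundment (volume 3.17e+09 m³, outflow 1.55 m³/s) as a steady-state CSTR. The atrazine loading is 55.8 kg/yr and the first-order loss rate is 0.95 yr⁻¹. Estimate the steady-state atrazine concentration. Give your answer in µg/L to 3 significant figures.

0.0182 µg/L

Outflow Q = 1.55 m³/s × 3.156e+07 s/yr = 4.891e+07 m³/yr.
Steady-state CSTR mass balance: W = Q·C + k·V·C, so C = W/(Q + kV).
Q + kV = 4.891e+07 + 0.95·3.17e+09 = 3.06e+09 m³/yr.
C = 55.8/3.06e+09 = 1.823e-08 kg/m³ = 1.823e-05 mg/L = 0.01823 µg/L.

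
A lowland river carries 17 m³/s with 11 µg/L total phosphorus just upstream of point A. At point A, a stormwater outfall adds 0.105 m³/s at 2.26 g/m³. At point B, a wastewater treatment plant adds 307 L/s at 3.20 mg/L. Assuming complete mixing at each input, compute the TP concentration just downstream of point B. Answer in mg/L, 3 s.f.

11 µg/L = 0.011 mg/L.
After input A: C = (17·0.011 + 0.105·2.26) / 17.11 = 0.02481 mg/L.
307 L/s = 0.307 m³/s.
After input B: C = (17.11·0.02481 + 0.307·3.2) / 17.41 = 0.08079 mg/L.

0.0808 mg/L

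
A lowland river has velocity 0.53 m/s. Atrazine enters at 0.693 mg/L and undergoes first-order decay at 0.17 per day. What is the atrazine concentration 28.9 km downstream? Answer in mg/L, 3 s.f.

0.622 mg/L

Travel time t = 28.9 km / 0.53 m/s = 2.89e+04/0.53 = 5.453e+04 s = 0.6311 d.
First-order decay: C = 0.693·exp(−0.17·0.6311) = 0.693·0.8983 = 0.6225 mg/L.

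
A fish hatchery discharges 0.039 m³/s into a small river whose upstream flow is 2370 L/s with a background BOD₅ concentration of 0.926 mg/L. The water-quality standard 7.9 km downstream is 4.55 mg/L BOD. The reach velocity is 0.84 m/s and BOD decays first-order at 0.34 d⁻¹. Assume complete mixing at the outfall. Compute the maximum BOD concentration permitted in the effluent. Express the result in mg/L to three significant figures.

2370 L/s = 2.37 m³/s.
Travel time to the compliance point: t = 7900/0.84 = 9405 s = 0.1089 d; decay factor exp(−0.34·0.1089) = 0.9637.
So the concentration just after mixing may be at most 4.55/0.9637 = 4.722 mg/L.
Mass balance: 4.722·2.409 = 0.039·Cₑ + 2.37·0.926.
Cₑ = (11.37 − 2.195) / 0.039 = 235.4 mg/L.

235 mg/L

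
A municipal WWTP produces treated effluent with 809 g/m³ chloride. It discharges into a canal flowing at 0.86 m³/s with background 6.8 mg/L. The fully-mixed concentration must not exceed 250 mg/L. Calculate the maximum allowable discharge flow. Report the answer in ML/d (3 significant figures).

Mass balance at complete mixing: C_std·(Q_w + Q_r) = Q_w·C_e + Q_r·C_b.
Rearranging, Q_w = Q_r·(C_std − C_b)/(C_e − C_std) = 0.86·(250 − 6.8) / (809 − 250) = 0.3742 m³/s.
= 32.33 ML/d.

32.3 ML/d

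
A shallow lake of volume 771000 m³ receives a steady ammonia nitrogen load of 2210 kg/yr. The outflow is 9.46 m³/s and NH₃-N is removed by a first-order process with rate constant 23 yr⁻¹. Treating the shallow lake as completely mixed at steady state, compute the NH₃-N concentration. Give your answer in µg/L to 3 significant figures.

6.99 µg/L

Outflow Q = 9.46 m³/s × 3.156e+07 s/yr = 2.985e+08 m³/yr.
Steady-state CSTR mass balance: W = Q·C + k·V·C, so C = W/(Q + kV).
Q + kV = 2.985e+08 + 23·771000 = 3.163e+08 m³/yr.
C = 2210/3.163e+08 = 6.988e-06 kg/m³ = 0.006988 mg/L = 6.988 µg/L.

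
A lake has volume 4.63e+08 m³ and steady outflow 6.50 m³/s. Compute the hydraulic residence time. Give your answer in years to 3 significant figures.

Q = 6.50 m³/s × 3.156e+07 s/yr = 2.051e+08 m³/yr.
Hydraulic residence time τ = V/Q = 4.63e+08/2.051e+08 = 2.257 yr.

2.26 yr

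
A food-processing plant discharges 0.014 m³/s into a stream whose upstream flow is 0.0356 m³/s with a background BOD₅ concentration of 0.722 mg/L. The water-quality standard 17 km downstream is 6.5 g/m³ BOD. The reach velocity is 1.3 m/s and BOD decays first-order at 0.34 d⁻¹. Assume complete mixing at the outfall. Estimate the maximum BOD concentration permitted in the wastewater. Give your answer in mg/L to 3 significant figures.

22.4 mg/L

Travel time to the compliance point: t = 1.7e+04/1.3 = 1.308e+04 s = 0.1514 d; decay factor exp(−0.34·0.1514) = 0.9498.
So the concentration just after mixing may be at most 6.5/0.9498 = 6.843 mg/L.
Mass balance: 6.843·0.0496 = 0.014·Cₑ + 0.0356·0.722.
Cₑ = (0.3394 − 0.0257) / 0.014 = 22.41 mg/L.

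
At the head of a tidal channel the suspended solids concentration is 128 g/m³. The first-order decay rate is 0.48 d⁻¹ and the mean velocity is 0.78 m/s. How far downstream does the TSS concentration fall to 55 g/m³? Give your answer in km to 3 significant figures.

From C = C₀·e^(−kt), t = ln(C₀/C)/k = ln(128/55)/0.48 = 0.8447/0.48 = 1.76 d.
Distance = v·t = 0.78 m/s × 1.52e+05 s = 1.186e+05 m = 118.6 km.

119 km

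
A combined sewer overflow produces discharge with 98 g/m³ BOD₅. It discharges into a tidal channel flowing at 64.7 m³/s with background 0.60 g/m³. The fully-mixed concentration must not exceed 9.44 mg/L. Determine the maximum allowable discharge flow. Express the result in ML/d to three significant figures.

558 ML/d

Mass balance at complete mixing: C_std·(Q_w + Q_r) = Q_w·C_e + Q_r·C_b.
Rearranging, Q_w = Q_r·(C_std − C_b)/(C_e − C_std) = 64.7·(9.44 − 0.6) / (98 − 9.44) = 6.458 m³/s.
= 558 ML/d.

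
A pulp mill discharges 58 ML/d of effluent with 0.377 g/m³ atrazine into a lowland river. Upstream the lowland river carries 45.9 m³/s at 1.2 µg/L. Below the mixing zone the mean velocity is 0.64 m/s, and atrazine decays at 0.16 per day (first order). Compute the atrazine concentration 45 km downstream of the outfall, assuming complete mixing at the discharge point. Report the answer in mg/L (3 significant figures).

58 ML/d = 0.6713 m³/s.
1.2 µg/L = 0.0012 mg/L.
After complete mixing, C₀ = (0.6713·0.377 + 45.9·0.0012) / 46.57 = 0.006617 mg/L.
Travel time t = 4.5e+04 m / 0.64 m/s = 7.031e+04 s = 0.8138 d.
C = 0.006617·exp(−0.16·0.8138) = 0.006617·0.8779 = 0.005809 mg/L.

0.00581 mg/L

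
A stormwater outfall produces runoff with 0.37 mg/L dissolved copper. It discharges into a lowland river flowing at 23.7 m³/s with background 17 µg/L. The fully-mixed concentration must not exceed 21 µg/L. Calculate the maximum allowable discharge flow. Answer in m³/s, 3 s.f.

17 µg/L = 0.017 mg/L.
21 µg/L = 0.021 mg/L.
Mass balance at complete mixing: C_std·(Q_w + Q_r) = Q_w·C_e + Q_r·C_b.
Rearranging, Q_w = Q_r·(C_std − C_b)/(C_e − C_std) = 23.7·(0.021 − 0.017) / (0.37 − 0.021) = 0.2716 m³/s.

0.272 m³/s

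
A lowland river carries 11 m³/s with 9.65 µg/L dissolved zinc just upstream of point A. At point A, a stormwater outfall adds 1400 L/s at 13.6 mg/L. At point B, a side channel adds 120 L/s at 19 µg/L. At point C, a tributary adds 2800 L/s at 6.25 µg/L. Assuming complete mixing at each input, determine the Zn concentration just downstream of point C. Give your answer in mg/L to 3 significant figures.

1.25 mg/L

9.65 µg/L = 0.00965 mg/L.
1400 L/s = 1.4 m³/s.
After input A: C = (11·0.00965 + 1.4·13.6) / 12.4 = 1.544 mg/L.
120 L/s = 0.12 m³/s.
19 µg/L = 0.019 mg/L.
After input B: C = (12.4·1.544 + 0.12·0.019) / 12.52 = 1.529 mg/L.
2800 L/s = 2.8 m³/s.
6.25 µg/L = 0.00625 mg/L.
After input C: C = (12.52·1.529 + 2.8·0.00625) / 15.32 = 1.251 mg/L.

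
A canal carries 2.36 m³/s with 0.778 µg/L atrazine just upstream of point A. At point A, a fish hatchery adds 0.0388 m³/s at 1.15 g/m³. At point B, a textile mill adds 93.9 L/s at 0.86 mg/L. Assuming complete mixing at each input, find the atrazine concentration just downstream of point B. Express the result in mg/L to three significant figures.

0.778 µg/L = 0.000778 mg/L.
After input A: C = (2.36·0.000778 + 0.0388·1.15) / 2.399 = 0.01937 mg/L.
93.9 L/s = 0.0939 m³/s.
After input B: C = (2.399·0.01937 + 0.0939·0.86) / 2.493 = 0.05103 mg/L.

0.0510 mg/L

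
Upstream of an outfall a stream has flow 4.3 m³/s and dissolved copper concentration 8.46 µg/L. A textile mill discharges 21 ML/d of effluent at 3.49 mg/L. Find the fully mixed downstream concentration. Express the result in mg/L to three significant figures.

0.195 mg/L

21 ML/d = 0.2431 m³/s.
8.46 µg/L = 0.00846 mg/L.
By mass balance at complete mixing, C = (0.2431·3.49 + 4.3·0.00846) / (0.2431 + 4.3) = 0.8846/4.543 = 0.1947 mg/L.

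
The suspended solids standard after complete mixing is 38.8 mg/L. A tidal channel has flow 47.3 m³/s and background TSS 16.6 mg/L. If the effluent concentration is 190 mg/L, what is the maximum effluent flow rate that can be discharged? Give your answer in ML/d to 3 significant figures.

Mass balance at complete mixing: C_std·(Q_w + Q_r) = Q_w·C_e + Q_r·C_b.
Rearranging, Q_w = Q_r·(C_std − C_b)/(C_e − C_std) = 47.3·(38.8 − 16.6) / (190 − 38.8) = 6.945 m³/s.
= 600 ML/d.

600 ML/d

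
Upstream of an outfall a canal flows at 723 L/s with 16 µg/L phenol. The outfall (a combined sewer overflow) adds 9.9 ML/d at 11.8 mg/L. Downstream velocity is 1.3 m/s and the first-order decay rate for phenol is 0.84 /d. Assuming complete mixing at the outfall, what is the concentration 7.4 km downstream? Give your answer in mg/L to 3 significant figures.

9.9 ML/d = 0.1146 m³/s.
723 L/s = 0.723 m³/s.
16 µg/L = 0.016 mg/L.
After complete mixing, C₀ = (0.1146·11.8 + 0.723·0.016) / 0.8376 = 1.628 mg/L.
Travel time t = 7400 m / 1.3 m/s = 5692 s = 0.06588 d.
C = 1.628·exp(−0.84·0.06588) = 1.628·0.9462 = 1.54 mg/L.

1.54 mg/L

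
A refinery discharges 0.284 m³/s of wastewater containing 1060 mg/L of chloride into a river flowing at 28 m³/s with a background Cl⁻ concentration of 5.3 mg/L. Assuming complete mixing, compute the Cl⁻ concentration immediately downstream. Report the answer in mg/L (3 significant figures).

Conservation of mass across the mixing zone: C = (0.284·1060 + 28·5.3) / (0.284 + 28) = 449.4/28.28 = 15.89 mg/L.

15.9 mg/L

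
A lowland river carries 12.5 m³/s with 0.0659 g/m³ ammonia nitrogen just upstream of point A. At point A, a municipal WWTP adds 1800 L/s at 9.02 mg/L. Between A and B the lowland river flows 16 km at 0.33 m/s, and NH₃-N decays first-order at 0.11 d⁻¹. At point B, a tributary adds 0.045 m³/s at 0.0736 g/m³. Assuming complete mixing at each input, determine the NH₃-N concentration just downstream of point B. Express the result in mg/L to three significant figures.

1.12 mg/L

1800 L/s = 1.8 m³/s.
After input A: C = (12.5·0.0659 + 1.8·9.02) / 14.3 = 1.193 mg/L.
Over the 16 km reach to input B (t = 4.848e+04 s = 0.5612 d), decay gives C = 1.193·exp(−0.11·0.5612) = 1.122 mg/L.
After input B: C = (14.3·1.122 + 0.045·0.0736) / 14.35 = 1.118 mg/L.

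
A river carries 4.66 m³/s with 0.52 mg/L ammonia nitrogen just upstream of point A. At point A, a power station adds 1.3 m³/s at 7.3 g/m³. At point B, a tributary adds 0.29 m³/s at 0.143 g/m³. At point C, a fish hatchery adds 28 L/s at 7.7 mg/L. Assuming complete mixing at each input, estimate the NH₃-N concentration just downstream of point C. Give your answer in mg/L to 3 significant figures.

After input A: C = (4.66·0.52 + 1.3·7.3) / 5.96 = 1.999 mg/L.
After input B: C = (5.96·1.999 + 0.29·0.143) / 6.25 = 1.913 mg/L.
28 L/s = 0.028 m³/s.
After input C: C = (6.25·1.913 + 0.028·7.7) / 6.278 = 1.939 mg/L.

1.94 mg/L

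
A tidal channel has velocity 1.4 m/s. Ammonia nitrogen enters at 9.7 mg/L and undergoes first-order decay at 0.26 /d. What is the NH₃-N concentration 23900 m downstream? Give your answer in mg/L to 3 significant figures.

Travel time t = 23900 m / 1.4 m/s = 2.39e+04/1.4 = 1.707e+04 s = 0.1976 d.
First-order decay: C = 9.7·exp(−0.26·0.1976) = 9.7·0.9499 = 9.214 mg/L.

9.21 mg/L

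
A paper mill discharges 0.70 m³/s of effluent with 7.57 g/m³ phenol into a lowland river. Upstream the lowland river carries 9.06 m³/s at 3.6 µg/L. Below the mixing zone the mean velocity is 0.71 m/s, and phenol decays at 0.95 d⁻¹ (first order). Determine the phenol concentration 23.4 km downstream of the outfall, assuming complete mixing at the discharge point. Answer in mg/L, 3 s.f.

3.6 µg/L = 0.0036 mg/L.
After complete mixing, C₀ = (0.7·7.57 + 9.06·0.0036) / 9.76 = 0.5463 mg/L.
Travel time t = 2.34e+04 m / 0.71 m/s = 3.296e+04 s = 0.3815 d.
C = 0.5463·exp(−0.95·0.3815) = 0.5463·0.696 = 0.3802 mg/L.

0.380 mg/L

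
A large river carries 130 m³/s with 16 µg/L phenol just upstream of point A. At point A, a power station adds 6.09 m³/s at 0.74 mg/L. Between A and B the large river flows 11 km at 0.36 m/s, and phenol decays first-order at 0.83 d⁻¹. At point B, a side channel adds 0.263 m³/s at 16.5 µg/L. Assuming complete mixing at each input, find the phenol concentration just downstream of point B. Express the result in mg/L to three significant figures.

0.0360 mg/L

16 µg/L = 0.016 mg/L.
After input A: C = (130·0.016 + 6.09·0.74) / 136.1 = 0.0484 mg/L.
Over the 11 km reach to input B (t = 3.056e+04 s = 0.3537 d), decay gives C = 0.0484·exp(−0.83·0.3537) = 0.03609 mg/L.
16.5 µg/L = 0.0165 mg/L.
After input B: C = (136.1·0.03609 + 0.263·0.0165) / 136.4 = 0.03605 mg/L.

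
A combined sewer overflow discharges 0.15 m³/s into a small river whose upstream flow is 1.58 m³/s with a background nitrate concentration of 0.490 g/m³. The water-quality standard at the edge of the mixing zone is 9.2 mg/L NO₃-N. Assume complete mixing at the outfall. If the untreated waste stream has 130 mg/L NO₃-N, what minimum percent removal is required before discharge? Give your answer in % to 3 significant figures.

Mass balance: 9.2·1.73 = 0.15·Cₑ + 1.58·0.49.
Cₑ = (15.92 − 0.7742) / 0.15 = 100.9 mg/L.
Required removal = 1 − 100.9/130 = 22.35 %.

22.3 %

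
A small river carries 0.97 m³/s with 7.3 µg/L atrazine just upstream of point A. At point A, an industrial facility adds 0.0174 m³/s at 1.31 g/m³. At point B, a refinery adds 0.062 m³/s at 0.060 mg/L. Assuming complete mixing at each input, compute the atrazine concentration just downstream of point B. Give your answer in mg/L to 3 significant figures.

7.3 µg/L = 0.0073 mg/L.
After input A: C = (0.97·0.0073 + 0.0174·1.31) / 0.9874 = 0.03026 mg/L.
After input B: C = (0.9874·0.03026 + 0.062·0.06) / 1.049 = 0.03201 mg/L.

0.0320 mg/L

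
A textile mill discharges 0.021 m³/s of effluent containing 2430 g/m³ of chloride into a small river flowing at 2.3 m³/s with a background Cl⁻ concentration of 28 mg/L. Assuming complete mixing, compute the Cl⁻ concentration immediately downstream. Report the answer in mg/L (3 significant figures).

Conservation of mass across the mixing zone: C = (0.021·2430 + 2.3·28) / (0.021 + 2.3) = 115.4/2.321 = 49.73 mg/L.

49.7 mg/L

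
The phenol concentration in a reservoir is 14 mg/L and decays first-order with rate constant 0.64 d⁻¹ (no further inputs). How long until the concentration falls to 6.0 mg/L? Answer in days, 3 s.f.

1.32 d

t = ln(C₀/C)/k = ln(14/6.0)/0.64 = 0.8473/0.64 = 1.324 d.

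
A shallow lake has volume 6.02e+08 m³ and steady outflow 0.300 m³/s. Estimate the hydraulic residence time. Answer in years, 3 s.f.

63.6 yr

Q = 0.300 m³/s × 3.156e+07 s/yr = 9.467e+06 m³/yr.
Hydraulic residence time τ = V/Q = 6.02e+08/9.467e+06 = 63.59 yr.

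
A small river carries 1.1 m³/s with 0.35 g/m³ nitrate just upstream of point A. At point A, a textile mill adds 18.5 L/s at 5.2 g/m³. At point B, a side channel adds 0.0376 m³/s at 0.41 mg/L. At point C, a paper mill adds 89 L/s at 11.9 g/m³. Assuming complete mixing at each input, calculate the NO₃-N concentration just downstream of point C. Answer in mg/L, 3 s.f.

1.25 mg/L

18.5 L/s = 0.0185 m³/s.
After input A: C = (1.1·0.35 + 0.0185·5.2) / 1.119 = 0.4302 mg/L.
After input B: C = (1.119·0.4302 + 0.0376·0.41) / 1.156 = 0.4296 mg/L.
89 L/s = 0.089 m³/s.
After input C: C = (1.156·0.4296 + 0.089·11.9) / 1.245 = 1.249 mg/L.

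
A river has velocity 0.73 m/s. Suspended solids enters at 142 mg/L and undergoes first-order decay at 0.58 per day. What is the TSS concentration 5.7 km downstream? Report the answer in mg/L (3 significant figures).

135 mg/L

Travel time t = 5.7 km / 0.73 m/s = 5700/0.73 = 7808 s = 0.09037 d.
First-order decay: C = 142·exp(−0.58·0.09037) = 142·0.9489 = 134.7 mg/L.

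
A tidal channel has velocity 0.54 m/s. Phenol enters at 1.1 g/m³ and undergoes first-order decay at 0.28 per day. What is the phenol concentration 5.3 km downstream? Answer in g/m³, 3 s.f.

1.07 g/m³

Travel time t = 5.3 km / 0.54 m/s = 5300/0.54 = 9815 s = 0.1136 d.
First-order decay: C = 1.1·exp(−0.28·0.1136) = 1.1·0.9687 = 1.066 g/m³.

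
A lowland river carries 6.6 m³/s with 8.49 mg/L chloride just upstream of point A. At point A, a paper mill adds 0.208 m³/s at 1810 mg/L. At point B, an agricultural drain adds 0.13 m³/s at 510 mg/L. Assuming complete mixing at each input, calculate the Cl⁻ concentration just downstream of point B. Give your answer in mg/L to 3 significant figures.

After input A: C = (6.6·8.49 + 0.208·1810) / 6.808 = 63.53 mg/L.
After input B: C = (6.808·63.53 + 0.13·510) / 6.938 = 71.9 mg/L.

71.9 mg/L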